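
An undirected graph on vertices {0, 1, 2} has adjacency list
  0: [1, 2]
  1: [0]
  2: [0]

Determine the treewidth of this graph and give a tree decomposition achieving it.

The largest bag has 2 vertices, giving width 1; this decomposition certifies tw(G) ≤ 1. G has an edge, so its treewidth is at least 1. Therefore the treewidth is 1.

Treewidth 1.
One such decomposition:
Bags: B1 = {0, 2}  B2 = {0, 1}
Tree: B1–B2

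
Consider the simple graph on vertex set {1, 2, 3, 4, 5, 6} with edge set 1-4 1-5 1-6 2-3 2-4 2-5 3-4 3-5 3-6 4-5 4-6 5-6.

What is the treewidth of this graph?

A width-3 tree decomposition is:
Bags: B1 = {2, 3, 4, 5}  B2 = {3, 4, 5, 6}  B3 = {1, 4, 5, 6}
Tree: B1–B2, B2–B3
Every bag has size at most 4, so the width is 4 − 1 = 3 and tw(G) ≤ 3. On the other hand G contains the 4-clique {1, 4, 5, 6}. A clique must lie in a single bag of any decomposition, so no decomposition can have width below 3. The upper and lower bounds meet at 3, so that is the treewidth.

3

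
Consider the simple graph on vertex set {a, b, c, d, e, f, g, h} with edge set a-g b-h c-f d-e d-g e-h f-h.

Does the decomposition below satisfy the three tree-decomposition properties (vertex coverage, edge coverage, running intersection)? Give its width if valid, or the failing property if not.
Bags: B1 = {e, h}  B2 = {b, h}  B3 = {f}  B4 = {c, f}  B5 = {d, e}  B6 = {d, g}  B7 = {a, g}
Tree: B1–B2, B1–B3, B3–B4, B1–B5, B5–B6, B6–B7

A tree decomposition must satisfy three properties: every vertex lies in some bag; for every edge, both endpoints lie together in some bag; and for every vertex, the bags containing it form a connected subtree. Here edge (h,f) lies in no bag, so the decomposition is invalid.

No — edge (h,f) lies in no bag.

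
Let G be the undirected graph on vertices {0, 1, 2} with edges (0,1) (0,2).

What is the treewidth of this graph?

1

A width-1 tree decomposition is:
Bags: B1 = {0, 2}  B2 = {0, 1}
Tree: B1–B2
The largest bag has 2 vertices, giving width 1; this decomposition certifies tw(G) ≤ 1. G has an edge, so its treewidth is at least 1. Therefore the treewidth is 1.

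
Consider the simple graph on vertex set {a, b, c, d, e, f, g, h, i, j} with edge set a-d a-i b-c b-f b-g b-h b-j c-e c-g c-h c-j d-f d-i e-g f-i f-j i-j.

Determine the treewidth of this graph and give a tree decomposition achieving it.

Every bag has size at most 3, so the width is 3 − 1 = 2 and tw(G) ≤ 2. On the other hand G contains the 3-clique {d, f, i}. A clique must lie in a single bag of any decomposition, so no decomposition can have width below 2. Therefore the treewidth is 2.

Treewidth 2.
Bags: B1 = {b, c, j}  B2 = {b, f, j}  B3 = {b, c, g}  B4 = {f, i, j}  B5 = {b, c, h}  B6 = {c, e, g}  B7 = {d, f, i}  B8 = {a, d, i}
Tree: B1–B2, B1–B3, B2–B4, B3–B5, B3–B6, B4–B7, B7–B8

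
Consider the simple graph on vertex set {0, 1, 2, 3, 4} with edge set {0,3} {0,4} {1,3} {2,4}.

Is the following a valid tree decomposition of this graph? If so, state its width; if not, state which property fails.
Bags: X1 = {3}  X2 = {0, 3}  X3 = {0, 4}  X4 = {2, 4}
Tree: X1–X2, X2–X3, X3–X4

No — vertex 1 appears in no bag.

A tree decomposition must satisfy three properties: every vertex lies in some bag; for every edge, both endpoints lie together in some bag; and for every vertex, the bags containing it form a connected subtree. Here vertex 1 appears in no bag, so the decomposition is invalid.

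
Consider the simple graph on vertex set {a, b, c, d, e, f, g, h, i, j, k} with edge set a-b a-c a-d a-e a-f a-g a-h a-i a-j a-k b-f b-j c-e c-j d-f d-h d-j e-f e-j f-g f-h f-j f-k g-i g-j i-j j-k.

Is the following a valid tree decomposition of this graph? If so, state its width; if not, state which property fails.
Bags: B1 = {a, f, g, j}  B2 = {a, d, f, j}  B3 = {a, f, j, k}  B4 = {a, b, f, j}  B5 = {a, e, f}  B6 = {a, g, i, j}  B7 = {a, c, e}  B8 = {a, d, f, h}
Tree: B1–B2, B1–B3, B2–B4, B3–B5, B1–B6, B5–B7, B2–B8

A tree decomposition must satisfy three properties: every vertex lies in some bag; for every edge, both endpoints lie together in some bag; and for every vertex, the bags containing it form a connected subtree. Here edge (j,e) lies in no bag, so the decomposition is invalid.

No — edge (j,e) lies in no bag.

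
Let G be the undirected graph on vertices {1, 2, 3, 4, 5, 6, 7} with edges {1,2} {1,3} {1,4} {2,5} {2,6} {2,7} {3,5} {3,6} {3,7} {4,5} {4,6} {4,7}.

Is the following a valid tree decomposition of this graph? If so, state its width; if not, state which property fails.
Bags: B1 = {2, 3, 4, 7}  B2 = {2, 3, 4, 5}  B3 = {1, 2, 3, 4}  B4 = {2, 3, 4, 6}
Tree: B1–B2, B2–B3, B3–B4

Yes; width 3.

Vertex coverage: the bags together contain {1, 2, 3, 4, 5, 6, 7}, the full vertex set. Edge coverage: each edge of G has both endpoints in at least one bag. Running intersection: for every vertex, the bags containing it form a connected subtree. All three properties hold, so this is a valid tree decomposition of width max|bag| − 1 = 3, and hence tw(G) ≤ 3.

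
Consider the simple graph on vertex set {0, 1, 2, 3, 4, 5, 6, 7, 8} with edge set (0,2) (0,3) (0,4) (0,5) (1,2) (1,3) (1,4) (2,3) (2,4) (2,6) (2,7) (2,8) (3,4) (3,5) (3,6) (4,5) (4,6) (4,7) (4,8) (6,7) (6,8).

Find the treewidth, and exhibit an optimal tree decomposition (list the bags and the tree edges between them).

Treewidth 3.
One such decomposition:
Bags: B1 = {2, 3, 4, 6}  B2 = {1, 2, 3, 4}  B3 = {0, 2, 3, 4}  B4 = {2, 4, 6, 7}  B5 = {2, 4, 6, 8}  B6 = {0, 3, 4, 5}
Tree: B1–B2, B1–B3, B1–B4, B4–B5, B3–B6

Every bag has size at most 4, so the width is 4 − 1 = 3 and tw(G) ≤ 3. On the other hand G contains the 4-clique {2, 4, 6, 8}. A clique must lie in a single bag of any decomposition, so no decomposition can have width below 3. The upper and lower bounds meet at 3, so that is the treewidth.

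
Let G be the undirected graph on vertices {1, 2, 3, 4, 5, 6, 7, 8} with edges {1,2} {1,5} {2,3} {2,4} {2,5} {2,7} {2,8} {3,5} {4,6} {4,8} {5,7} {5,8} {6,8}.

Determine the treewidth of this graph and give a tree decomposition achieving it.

Treewidth 2.
One such decomposition:
Bags: B1 = {2, 5, 8}  B2 = {2, 4, 8}  B3 = {2, 3, 5}  B4 = {1, 2, 5}  B5 = {4, 6, 8}  B6 = {2, 5, 7}
Tree: B1–B2, B1–B3, B3–B4, B2–B5, B4–B6

Each bag holds 3 vertices, so the decomposition has width 2, which upper-bounds the treewidth. For the lower bound, the 3 vertices {2, 4, 8} are pairwise adjacent, and any tree decomposition puts a clique entirely inside one bag — forcing width ≥ 2. Hence tw(G) = 2 exactly.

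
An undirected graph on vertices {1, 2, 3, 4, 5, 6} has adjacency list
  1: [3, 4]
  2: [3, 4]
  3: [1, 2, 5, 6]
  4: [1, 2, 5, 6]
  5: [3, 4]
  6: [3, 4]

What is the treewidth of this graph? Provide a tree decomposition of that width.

Every bag has size at most 3, so the width is 3 − 1 = 2 and tw(G) ≤ 2. Since 4–6–3–2–4 is a cycle in G, G is not acyclic. Forests are exactly the graphs of treewidth ≤ 1, so tw(G) ≥ 2. Hence tw(G) = 2 exactly.

Treewidth 2.
Bags: B1 = {3, 4, 6}  B2 = {2, 3, 4}  B3 = {1, 3, 4}  B4 = {3, 4, 5}
Tree: B1–B2, B2–B3, B3–B4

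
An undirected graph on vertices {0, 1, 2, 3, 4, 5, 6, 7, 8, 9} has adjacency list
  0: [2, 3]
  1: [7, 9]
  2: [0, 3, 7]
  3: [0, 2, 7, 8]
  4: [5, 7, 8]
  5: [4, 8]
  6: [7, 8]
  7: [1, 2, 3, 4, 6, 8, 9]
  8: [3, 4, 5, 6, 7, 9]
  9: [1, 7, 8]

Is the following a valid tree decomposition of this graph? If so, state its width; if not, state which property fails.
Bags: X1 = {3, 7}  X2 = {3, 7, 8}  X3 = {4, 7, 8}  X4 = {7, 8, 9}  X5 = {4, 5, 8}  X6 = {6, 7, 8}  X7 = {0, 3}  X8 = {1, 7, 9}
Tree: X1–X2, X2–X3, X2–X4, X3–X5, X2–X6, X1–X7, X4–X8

No — vertex 2 appears in no bag.

A tree decomposition must satisfy three properties: every vertex lies in some bag; for every edge, both endpoints lie together in some bag; and for every vertex, the bags containing it form a connected subtree. Here vertex 2 appears in no bag, so the decomposition is invalid.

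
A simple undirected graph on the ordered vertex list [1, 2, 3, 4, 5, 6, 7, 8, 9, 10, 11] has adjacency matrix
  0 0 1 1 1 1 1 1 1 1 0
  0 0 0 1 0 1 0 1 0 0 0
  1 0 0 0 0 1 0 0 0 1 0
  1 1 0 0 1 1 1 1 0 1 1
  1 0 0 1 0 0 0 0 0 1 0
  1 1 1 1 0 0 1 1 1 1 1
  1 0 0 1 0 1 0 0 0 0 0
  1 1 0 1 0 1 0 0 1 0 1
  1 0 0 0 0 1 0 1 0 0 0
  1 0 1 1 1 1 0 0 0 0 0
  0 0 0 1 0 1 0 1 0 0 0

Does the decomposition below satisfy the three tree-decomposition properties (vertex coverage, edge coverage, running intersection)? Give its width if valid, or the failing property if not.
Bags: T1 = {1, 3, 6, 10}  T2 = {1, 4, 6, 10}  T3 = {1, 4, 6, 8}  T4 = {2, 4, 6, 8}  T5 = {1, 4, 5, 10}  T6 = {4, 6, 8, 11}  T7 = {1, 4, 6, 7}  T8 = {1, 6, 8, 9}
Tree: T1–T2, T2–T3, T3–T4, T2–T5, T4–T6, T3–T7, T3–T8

Every vertex of G appears in some bag (union = {1, 2, 3, 4, 5, 6, 7, 8, 9, 10, 11}); every edge is covered by a bag; and for each vertex v the set of bags containing v is connected in the bag tree. The decomposition is therefore valid. The largest bag has 4 vertices, so the width is 3.

Yes; width 3.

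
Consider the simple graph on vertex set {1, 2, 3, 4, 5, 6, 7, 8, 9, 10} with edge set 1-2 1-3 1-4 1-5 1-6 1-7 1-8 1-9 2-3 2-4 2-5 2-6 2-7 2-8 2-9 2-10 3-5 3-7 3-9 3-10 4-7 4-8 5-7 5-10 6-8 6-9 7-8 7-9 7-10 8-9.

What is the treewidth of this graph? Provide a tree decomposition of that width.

Each bag holds 5 vertices, so the decomposition has width 4, which upper-bounds the treewidth. For the lower bound, the 5 vertices {1, 2, 6, 8, 9} are pairwise adjacent, and any tree decomposition puts a clique entirely inside one bag — forcing width ≥ 4. Hence tw(G) = 4 exactly.

Treewidth 4.
One such decomposition:
Bags: B1 = {1, 2, 3, 5, 7}  B2 = {1, 2, 3, 7, 9}  B3 = {2, 3, 5, 7, 10}  B4 = {1, 2, 7, 8, 9}  B5 = {1, 2, 4, 7, 8}  B6 = {1, 2, 6, 8, 9}
Tree: B1–B2, B1–B3, B2–B4, B4–B5, B4–B6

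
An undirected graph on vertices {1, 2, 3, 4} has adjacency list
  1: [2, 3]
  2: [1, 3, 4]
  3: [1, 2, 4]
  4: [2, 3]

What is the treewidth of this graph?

A width-2 tree decomposition is:
Bags: B1 = {2, 3, 4}  B2 = {1, 2, 3}
Tree: B1–B2
The largest bag has 3 vertices, giving width 2; this decomposition certifies tw(G) ≤ 2. For the lower bound, the 3 vertices {1, 2, 3} are pairwise adjacent, and any tree decomposition puts a clique entirely inside one bag — forcing width ≥ 2. The upper and lower bounds meet at 2, so that is the treewidth.

2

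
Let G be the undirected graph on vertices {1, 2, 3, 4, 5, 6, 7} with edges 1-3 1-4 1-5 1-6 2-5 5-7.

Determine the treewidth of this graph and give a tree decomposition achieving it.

Treewidth 1.
One such decomposition:
Bags: B1 = {2, 5}  B2 = {1, 5}  B3 = {1, 3}  B4 = {1, 4}  B5 = {1, 6}  B6 = {5, 7}
Tree: B1–B2, B2–B3, B3–B4, B3–B5, B2–B6

Each bag holds 2 vertices, so the decomposition has width 1, which upper-bounds the treewidth. Any graph with an edge has treewidth ≥ 1, and G has the edge 5–2. Hence tw(G) = 1 exactly.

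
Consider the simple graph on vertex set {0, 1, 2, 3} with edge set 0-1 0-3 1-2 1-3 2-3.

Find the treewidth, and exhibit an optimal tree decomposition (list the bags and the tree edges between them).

Treewidth 2.
Bags: B1 = {1, 2, 3}  B2 = {0, 1, 3}
Tree: B1–B2

The largest bag has 3 vertices, giving width 2; this decomposition certifies tw(G) ≤ 2. For the lower bound, the 3 vertices {0, 1, 3} are pairwise adjacent, and any tree decomposition puts a clique entirely inside one bag — forcing width ≥ 2. Combining the bounds, tw(G) = 2.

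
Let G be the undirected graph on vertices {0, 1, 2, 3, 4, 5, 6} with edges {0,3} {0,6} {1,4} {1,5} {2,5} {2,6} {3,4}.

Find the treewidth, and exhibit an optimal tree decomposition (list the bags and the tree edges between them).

Every bag has size at most 3, so the width is 3 − 1 = 2 and tw(G) ≤ 2. The edges 4–3–0–6–2–5–1–4 form a cycle, so G is not a tree and its treewidth is at least 2. The upper and lower bounds meet at 2, so that is the treewidth.

Treewidth 2.
One such decomposition:
Bags: B1 = {0, 3, 4}  B2 = {0, 4, 6}  B3 = {2, 4, 6}  B4 = {2, 4, 5}  B5 = {1, 4, 5}
Tree: B1–B2, B2–B3, B3–B4, B4–B5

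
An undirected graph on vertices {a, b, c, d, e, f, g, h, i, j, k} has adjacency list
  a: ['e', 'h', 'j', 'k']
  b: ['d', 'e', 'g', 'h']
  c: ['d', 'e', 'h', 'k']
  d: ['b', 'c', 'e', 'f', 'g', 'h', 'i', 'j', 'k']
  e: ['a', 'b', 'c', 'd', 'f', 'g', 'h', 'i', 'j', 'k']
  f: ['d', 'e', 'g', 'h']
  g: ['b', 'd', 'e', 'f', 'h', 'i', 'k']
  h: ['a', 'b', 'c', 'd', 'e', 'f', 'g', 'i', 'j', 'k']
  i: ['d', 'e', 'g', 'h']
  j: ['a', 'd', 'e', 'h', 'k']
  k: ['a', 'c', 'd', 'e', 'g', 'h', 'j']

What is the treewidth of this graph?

4

A width-4 tree decomposition is:
Bags: B1 = {d, e, g, h, i}  B2 = {d, e, g, h, k}  B3 = {c, d, e, h, k}  B4 = {b, d, e, g, h}  B5 = {d, e, h, j, k}  B6 = {a, e, h, j, k}  B7 = {d, e, f, g, h}
Tree: B1–B2, B2–B3, B2–B4, B2–B5, B5–B6, B2–B7
Every bag has size at most 5, so the width is 5 − 1 = 4 and tw(G) ≤ 4. For the lower bound, the 5 vertices {d, e, f, g, h} are pairwise adjacent, and any tree decomposition puts a clique entirely inside one bag — forcing width ≥ 4. Therefore the treewidth is 4.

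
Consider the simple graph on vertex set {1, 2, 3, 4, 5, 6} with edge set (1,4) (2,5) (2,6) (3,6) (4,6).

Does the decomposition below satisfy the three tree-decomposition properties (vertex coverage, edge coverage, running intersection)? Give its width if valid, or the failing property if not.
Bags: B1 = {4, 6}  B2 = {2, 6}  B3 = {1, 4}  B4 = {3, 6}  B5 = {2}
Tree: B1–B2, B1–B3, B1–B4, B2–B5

No — vertex 5 appears in no bag.

A tree decomposition must satisfy three properties: every vertex lies in some bag; for every edge, both endpoints lie together in some bag; and for every vertex, the bags containing it form a connected subtree. Here vertex 5 appears in no bag, so the decomposition is invalid.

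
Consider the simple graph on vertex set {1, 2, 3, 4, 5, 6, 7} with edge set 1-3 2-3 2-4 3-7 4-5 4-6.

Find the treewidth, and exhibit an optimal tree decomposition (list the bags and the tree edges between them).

The largest bag has 2 vertices, giving width 1; this decomposition certifies tw(G) ≤ 1. Since G has at least one edge (e.g. 3–2), it is not an edgeless graph, so tw(G) ≥ 1. Therefore the treewidth is 1.

Treewidth 1.
One optimal decomposition is:
Bags: B1 = {2, 3}  B2 = {1, 3}  B3 = {2, 4}  B4 = {3, 7}  B5 = {4, 6}  B6 = {4, 5}
Tree: B1–B2, B1–B3, B1–B4, B3–B5, B5–B6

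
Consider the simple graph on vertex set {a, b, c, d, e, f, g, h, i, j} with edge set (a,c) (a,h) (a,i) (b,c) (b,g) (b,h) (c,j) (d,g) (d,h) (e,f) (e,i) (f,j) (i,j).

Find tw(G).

2

A width-2 tree decomposition is:
Bags: B1 = {e, f, j}  B2 = {e, i, j}  B3 = {c, i, j}  B4 = {a, c, i}  B5 = {a, b, c}  B6 = {a, b, h}  B7 = {b, g, h}  B8 = {d, g, h}
Tree: B1–B2, B2–B3, B3–B4, B4–B5, B5–B6, B6–B7, B7–B8
Every bag has size at most 3, so the width is 3 − 1 = 2 and tw(G) ≤ 2. The edges f–e–i–j–f form a cycle, so G is not a tree and its treewidth is at least 2. Hence tw(G) = 2 exactly.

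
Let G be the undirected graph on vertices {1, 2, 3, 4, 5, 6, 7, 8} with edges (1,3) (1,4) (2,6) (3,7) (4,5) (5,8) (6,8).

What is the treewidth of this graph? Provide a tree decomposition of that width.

Treewidth 1.
One optimal decomposition is:
Bags: B1 = {2, 6}  B2 = {6, 8}  B3 = {5, 8}  B4 = {4, 5}  B5 = {1, 4}  B6 = {1, 3}  B7 = {3, 7}
Tree: B1–B2, B2–B3, B3–B4, B4–B5, B5–B6, B6–B7

The largest bag has 2 vertices, giving width 1; this decomposition certifies tw(G) ≤ 1. G has an edge, so its treewidth is at least 1. Hence tw(G) = 1 exactly.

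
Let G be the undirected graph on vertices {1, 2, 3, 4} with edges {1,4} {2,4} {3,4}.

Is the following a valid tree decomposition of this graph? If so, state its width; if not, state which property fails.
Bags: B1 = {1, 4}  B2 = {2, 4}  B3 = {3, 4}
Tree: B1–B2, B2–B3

Yes; width 1.

Vertex coverage: the bags together contain {1, 2, 3, 4}, the full vertex set. Edge coverage: each edge of G has both endpoints in at least one bag. Running intersection: for every vertex, the bags containing it form a connected subtree. All three properties hold, so this is a valid tree decomposition of width max|bag| − 1 = 1, and hence tw(G) ≤ 1.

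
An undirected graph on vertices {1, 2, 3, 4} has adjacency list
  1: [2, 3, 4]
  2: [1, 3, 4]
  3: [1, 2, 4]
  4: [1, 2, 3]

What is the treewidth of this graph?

3

A width-3 tree decomposition is:
Bags: B1 = {1, 2, 3, 4}
Tree: (single bag)
With just one bag of size 4, the width is 4 − 1 = 3, so tw(G) ≤ 3. For the lower bound, the 4 vertices {1, 2, 3, 4} are pairwise adjacent, and any tree decomposition puts a clique entirely inside one bag — forcing width ≥ 3. Combining the bounds, tw(G) = 3.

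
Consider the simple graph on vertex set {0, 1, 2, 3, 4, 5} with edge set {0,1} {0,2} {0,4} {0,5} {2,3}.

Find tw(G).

1

A width-1 tree decomposition is:
Bags: B1 = {0, 4}  B2 = {0, 1}  B3 = {0, 5}  B4 = {0, 2}  B5 = {2, 3}
Tree: B1–B2, B1–B3, B2–B4, B4–B5
The largest bag has 2 vertices, giving width 1; this decomposition certifies tw(G) ≤ 1. G has an edge, so its treewidth is at least 1. The upper and lower bounds meet at 1, so that is the treewidth.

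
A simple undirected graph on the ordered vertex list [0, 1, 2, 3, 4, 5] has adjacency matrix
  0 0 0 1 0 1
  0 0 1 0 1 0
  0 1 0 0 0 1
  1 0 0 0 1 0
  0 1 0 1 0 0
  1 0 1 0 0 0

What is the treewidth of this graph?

A width-2 tree decomposition is:
Bags: B1 = {0, 3, 5}  B2 = {3, 4, 5}  B3 = {1, 4, 5}  B4 = {1, 2, 5}
Tree: B1–B2, B2–B3, B3–B4
Each bag holds 3 vertices, so the decomposition has width 2, which upper-bounds the treewidth. For the lower bound, G contains the cycle 5–0–3–4–1–2–5, so G is not a forest; only forests have treewidth ≤ 1, hence tw(G) ≥ 2. Therefore the treewidth is 2.

2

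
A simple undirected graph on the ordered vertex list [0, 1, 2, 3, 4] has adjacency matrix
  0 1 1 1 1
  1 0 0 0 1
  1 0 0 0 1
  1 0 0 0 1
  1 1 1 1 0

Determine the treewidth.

2

A width-2 tree decomposition is:
Bags: B1 = {0, 2, 4}  B2 = {0, 1, 4}  B3 = {0, 3, 4}
Tree: B1–B2, B2–B3
The largest bag has 3 vertices, giving width 2; this decomposition certifies tw(G) ≤ 2. For the lower bound, the 3 vertices {0, 1, 4} are pairwise adjacent, and any tree decomposition puts a clique entirely inside one bag — forcing width ≥ 2. Hence tw(G) = 2 exactly.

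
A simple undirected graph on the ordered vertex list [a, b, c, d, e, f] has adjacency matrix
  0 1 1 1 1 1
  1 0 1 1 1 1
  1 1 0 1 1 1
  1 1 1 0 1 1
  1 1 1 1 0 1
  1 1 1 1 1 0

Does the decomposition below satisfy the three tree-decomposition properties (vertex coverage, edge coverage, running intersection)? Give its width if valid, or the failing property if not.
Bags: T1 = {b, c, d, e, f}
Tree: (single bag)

No — vertex a appears in no bag.

A tree decomposition must satisfy three properties: every vertex lies in some bag; for every edge, both endpoints lie together in some bag; and for every vertex, the bags containing it form a connected subtree. Here vertex a appears in no bag, so the decomposition is invalid.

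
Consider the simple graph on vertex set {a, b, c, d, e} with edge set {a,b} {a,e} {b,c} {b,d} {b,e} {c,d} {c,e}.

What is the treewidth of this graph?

A width-2 tree decomposition is:
Bags: B1 = {a, b, e}  B2 = {b, c, e}  B3 = {b, c, d}
Tree: B1–B2, B2–B3
Every bag has size at most 3, so the width is 3 − 1 = 2 and tw(G) ≤ 2. For the lower bound, the 3 vertices {b, c, d} are pairwise adjacent, and any tree decomposition puts a clique entirely inside one bag — forcing width ≥ 2. The upper and lower bounds meet at 2, so that is the treewidth.

2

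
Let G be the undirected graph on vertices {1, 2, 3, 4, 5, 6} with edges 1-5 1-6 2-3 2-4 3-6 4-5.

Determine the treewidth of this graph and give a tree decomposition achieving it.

Treewidth 2.
Bags: B1 = {2, 4, 5}  B2 = {1, 2, 5}  B3 = {1, 2, 6}  B4 = {2, 3, 6}
Tree: B1–B2, B2–B3, B3–B4

The largest bag has 3 vertices, giving width 2; this decomposition certifies tw(G) ≤ 2. Since 2–4–5–1–6–3–2 is a cycle in G, G is not acyclic. Forests are exactly the graphs of treewidth ≤ 1, so tw(G) ≥ 2. The upper and lower bounds meet at 2, so that is the treewidth.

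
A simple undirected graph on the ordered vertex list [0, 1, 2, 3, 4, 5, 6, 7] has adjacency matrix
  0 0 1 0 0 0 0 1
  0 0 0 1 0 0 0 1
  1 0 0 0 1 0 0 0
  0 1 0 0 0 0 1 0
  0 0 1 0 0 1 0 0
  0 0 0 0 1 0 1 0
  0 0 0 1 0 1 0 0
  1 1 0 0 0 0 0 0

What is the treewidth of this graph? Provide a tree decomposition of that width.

The largest bag has 3 vertices, giving width 2; this decomposition certifies tw(G) ≤ 2. The edges 4–5–6–3–1–7–0–2–4 form a cycle, so G is not a tree and its treewidth is at least 2. Hence tw(G) = 2 exactly.

Treewidth 2.
Bags: B1 = {4, 5, 6}  B2 = {3, 4, 6}  B3 = {1, 3, 4}  B4 = {1, 4, 7}  B5 = {0, 4, 7}  B6 = {0, 2, 4}
Tree: B1–B2, B2–B3, B3–B4, B4–B5, B5–B6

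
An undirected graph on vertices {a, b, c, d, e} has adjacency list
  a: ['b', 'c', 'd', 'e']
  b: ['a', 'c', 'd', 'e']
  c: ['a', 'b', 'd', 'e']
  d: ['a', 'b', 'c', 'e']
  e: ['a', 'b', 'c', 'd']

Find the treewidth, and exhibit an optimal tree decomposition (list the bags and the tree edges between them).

A single bag containing all 5 vertices is trivially a valid decomposition of width 4. Conversely, {a, b, c, d, e} is a clique of size 5, and the vertices of any clique must share a bag in every tree decomposition; so some bag has ≥ 5 vertices and tw(G) ≥ 4. The upper and lower bounds meet at 4, so that is the treewidth.

Treewidth 4.
One optimal decomposition is:
Bags: B1 = {a, b, c, d, e}
Tree: (single bag)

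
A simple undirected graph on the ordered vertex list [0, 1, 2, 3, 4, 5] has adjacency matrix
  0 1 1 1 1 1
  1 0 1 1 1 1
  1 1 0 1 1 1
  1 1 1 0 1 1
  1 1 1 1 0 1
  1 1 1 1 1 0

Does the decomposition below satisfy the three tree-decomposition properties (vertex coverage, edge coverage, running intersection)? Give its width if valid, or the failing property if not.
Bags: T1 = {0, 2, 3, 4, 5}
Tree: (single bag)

No — vertex 1 appears in no bag.

A tree decomposition must satisfy three properties: every vertex lies in some bag; for every edge, both endpoints lie together in some bag; and for every vertex, the bags containing it form a connected subtree. Here vertex 1 appears in no bag, so the decomposition is invalid.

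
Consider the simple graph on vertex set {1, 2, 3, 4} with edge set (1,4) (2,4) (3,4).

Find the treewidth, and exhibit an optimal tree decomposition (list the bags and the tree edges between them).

Treewidth 1.
One such decomposition:
Bags: B1 = {2, 4}  B2 = {3, 4}  B3 = {1, 4}
Tree: B1–B2, B1–B3

Each bag holds 2 vertices, so the decomposition has width 1, which upper-bounds the treewidth. Since G has at least one edge (e.g. 2–4), it is not an edgeless graph, so tw(G) ≥ 1. The upper and lower bounds meet at 1, so that is the treewidth.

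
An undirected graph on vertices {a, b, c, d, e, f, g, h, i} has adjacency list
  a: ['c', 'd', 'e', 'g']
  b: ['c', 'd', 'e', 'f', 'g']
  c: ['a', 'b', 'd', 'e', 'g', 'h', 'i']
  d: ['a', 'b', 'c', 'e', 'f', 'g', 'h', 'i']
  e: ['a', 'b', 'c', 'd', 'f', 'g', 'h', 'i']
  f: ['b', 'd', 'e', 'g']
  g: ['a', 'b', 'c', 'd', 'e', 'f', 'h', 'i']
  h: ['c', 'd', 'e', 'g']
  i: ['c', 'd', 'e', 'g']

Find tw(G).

A width-4 tree decomposition is:
Bags: B1 = {b, c, d, e, g}  B2 = {c, d, e, g, i}  B3 = {c, d, e, g, h}  B4 = {a, c, d, e, g}  B5 = {b, d, e, f, g}
Tree: B1–B2, B1–B3, B1–B4, B1–B5
Each bag holds 5 vertices, so the decomposition has width 4, which upper-bounds the treewidth. On the other hand G contains the 5-clique {c, d, e, g, h}. A clique must lie in a single bag of any decomposition, so no decomposition can have width below 4. The upper and lower bounds meet at 4, so that is the treewidth.

4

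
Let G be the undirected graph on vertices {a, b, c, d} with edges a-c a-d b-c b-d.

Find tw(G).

A width-2 tree decomposition is:
Bags: B1 = {b, c, d}  B2 = {a, c, d}
Tree: B1–B2
The largest bag has 3 vertices, giving width 2; this decomposition certifies tw(G) ≤ 2. Since d–b–c–a–d is a cycle in G, G is not acyclic. Forests are exactly the graphs of treewidth ≤ 1, so tw(G) ≥ 2. The upper and lower bounds meet at 2, so that is the treewidth.

2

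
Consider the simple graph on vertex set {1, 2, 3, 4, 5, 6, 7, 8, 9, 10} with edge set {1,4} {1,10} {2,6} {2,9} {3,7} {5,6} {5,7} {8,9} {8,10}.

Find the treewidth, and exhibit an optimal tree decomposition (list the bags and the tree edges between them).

The largest bag has 2 vertices, giving width 1; this decomposition certifies tw(G) ≤ 1. Any graph with an edge has treewidth ≥ 1, and G has the edge 4–1. Combining the bounds, tw(G) = 1.

Treewidth 1.
One optimal decomposition is:
Bags: B1 = {1, 4}  B2 = {1, 10}  B3 = {8, 10}  B4 = {8, 9}  B5 = {2, 9}  B6 = {2, 6}  B7 = {5, 6}  B8 = {5, 7}  B9 = {3, 7}
Tree: B1–B2, B2–B3, B3–B4, B4–B5, B5–B6, B6–B7, B7–B8, B8–B9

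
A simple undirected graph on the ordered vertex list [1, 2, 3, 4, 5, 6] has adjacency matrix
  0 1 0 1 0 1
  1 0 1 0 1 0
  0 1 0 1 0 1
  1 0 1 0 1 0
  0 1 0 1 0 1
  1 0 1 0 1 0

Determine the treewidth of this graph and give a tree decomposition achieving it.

Every bag has size at most 4, so the width is 4 − 1 = 3 and tw(G) ≤ 3. For the lower bound: the 4 vertex sets {1,4}, {2,5}, {3}, {6} are disjoint, each induces a connected subgraph, and every pair is joined by at least one edge of G. Contracting each set to a single vertex therefore yields K_{4} as a minor, and since treewidth is minor-monotone, tw(G) ≥ tw(K_{4}) = 3. Hence tw(G) = 3 exactly.

Treewidth 3.
One such decomposition:
Bags: B1 = {1, 3, 4, 5}  B2 = {1, 2, 3, 5}  B3 = {1, 3, 5, 6}
Tree: B1–B2, B2–B3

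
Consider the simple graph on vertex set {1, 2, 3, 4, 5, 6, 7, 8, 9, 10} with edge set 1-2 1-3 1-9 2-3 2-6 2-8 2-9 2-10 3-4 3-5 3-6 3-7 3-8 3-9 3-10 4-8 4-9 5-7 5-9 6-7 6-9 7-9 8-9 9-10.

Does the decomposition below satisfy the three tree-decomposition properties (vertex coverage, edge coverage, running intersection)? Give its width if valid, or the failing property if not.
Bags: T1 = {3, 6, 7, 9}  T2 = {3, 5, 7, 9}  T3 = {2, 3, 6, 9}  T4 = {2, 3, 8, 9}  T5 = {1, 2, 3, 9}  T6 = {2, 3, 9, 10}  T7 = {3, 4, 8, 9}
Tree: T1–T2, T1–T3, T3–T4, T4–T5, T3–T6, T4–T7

Every vertex of G appears in some bag (union = {1, 2, 3, 4, 5, 6, 7, 8, 9, 10}); every edge is covered by a bag; and for each vertex v the set of bags containing v is connected in the bag tree. The decomposition is therefore valid. The largest bag has 4 vertices, so the width is 3.

Yes; width 3.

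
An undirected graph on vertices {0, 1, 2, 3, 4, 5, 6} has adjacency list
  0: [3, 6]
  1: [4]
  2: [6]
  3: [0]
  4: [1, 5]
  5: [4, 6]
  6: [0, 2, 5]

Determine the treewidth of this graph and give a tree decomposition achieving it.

Each bag holds 2 vertices, so the decomposition has width 1, which upper-bounds the treewidth. Since G has at least one edge (e.g. 2–6), it is not an edgeless graph, so tw(G) ≥ 1. Combining the bounds, tw(G) = 1.

Treewidth 1.
One such decomposition:
Bags: B1 = {2, 6}  B2 = {5, 6}  B3 = {0, 6}  B4 = {4, 5}  B5 = {0, 3}  B6 = {1, 4}
Tree: B1–B2, B2–B3, B2–B4, B3–B5, B4–B6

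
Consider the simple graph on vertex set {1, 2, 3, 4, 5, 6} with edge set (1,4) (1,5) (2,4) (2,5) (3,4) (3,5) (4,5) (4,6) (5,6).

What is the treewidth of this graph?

2

A width-2 tree decomposition is:
Bags: B1 = {1, 4, 5}  B2 = {4, 5, 6}  B3 = {3, 4, 5}  B4 = {2, 4, 5}
Tree: B1–B2, B1–B3, B1–B4
Every bag has size at most 3, so the width is 3 − 1 = 2 and tw(G) ≤ 2. For the lower bound, the 3 vertices {1, 4, 5} are pairwise adjacent, and any tree decomposition puts a clique entirely inside one bag — forcing width ≥ 2. Therefore the treewidth is 2.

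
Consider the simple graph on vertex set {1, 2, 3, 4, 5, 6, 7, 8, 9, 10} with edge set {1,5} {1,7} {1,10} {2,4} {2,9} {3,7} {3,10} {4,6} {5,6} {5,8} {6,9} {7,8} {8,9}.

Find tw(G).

A width-2 tree decomposition is:
Bags: B1 = {1, 3, 10}  B2 = {1, 3, 7}  B3 = {1, 5, 7}  B4 = {5, 7, 8}  B5 = {5, 6, 8}  B6 = {6, 8, 9}  B7 = {4, 6, 9}  B8 = {2, 4, 9}
Tree: B1–B2, B2–B3, B3–B4, B4–B5, B5–B6, B6–B7, B7–B8
The largest bag has 3 vertices, giving width 2; this decomposition certifies tw(G) ≤ 2. Since 10–3–7–1–10 is a cycle in G, G is not acyclic. Forests are exactly the graphs of treewidth ≤ 1, so tw(G) ≥ 2. Hence tw(G) = 2 exactly.

2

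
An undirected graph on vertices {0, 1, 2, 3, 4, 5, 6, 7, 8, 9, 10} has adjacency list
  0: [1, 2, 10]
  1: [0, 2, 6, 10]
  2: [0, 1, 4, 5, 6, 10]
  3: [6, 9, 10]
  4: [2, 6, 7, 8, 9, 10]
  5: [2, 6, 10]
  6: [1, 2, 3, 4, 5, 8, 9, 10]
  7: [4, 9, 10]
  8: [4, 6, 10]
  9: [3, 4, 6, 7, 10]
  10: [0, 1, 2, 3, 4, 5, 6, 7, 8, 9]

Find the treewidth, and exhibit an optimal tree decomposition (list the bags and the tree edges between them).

Treewidth 3.
One such decomposition:
Bags: B1 = {2, 5, 6, 10}  B2 = {2, 4, 6, 10}  B3 = {4, 6, 9, 10}  B4 = {1, 2, 6, 10}  B5 = {4, 6, 8, 10}  B6 = {3, 6, 9, 10}  B7 = {4, 7, 9, 10}  B8 = {0, 1, 2, 10}
Tree: B1–B2, B2–B3, B1–B4, B2–B5, B3–B6, B3–B7, B4–B8

The largest bag has 4 vertices, giving width 3; this decomposition certifies tw(G) ≤ 3. On the other hand G contains the 4-clique {0, 1, 2, 10}. A clique must lie in a single bag of any decomposition, so no decomposition can have width below 3. The upper and lower bounds meet at 3, so that is the treewidth.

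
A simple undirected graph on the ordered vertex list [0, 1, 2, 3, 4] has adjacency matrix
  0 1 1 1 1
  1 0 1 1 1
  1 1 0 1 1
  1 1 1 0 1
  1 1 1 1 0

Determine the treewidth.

4

A width-4 tree decomposition is:
Bags: B1 = {0, 1, 2, 3, 4}
Tree: (single bag)
A single bag containing all 5 vertices is trivially a valid decomposition of width 4. For the lower bound, the 5 vertices {0, 1, 2, 3, 4} are pairwise adjacent, and any tree decomposition puts a clique entirely inside one bag — forcing width ≥ 4. Hence tw(G) = 4 exactly.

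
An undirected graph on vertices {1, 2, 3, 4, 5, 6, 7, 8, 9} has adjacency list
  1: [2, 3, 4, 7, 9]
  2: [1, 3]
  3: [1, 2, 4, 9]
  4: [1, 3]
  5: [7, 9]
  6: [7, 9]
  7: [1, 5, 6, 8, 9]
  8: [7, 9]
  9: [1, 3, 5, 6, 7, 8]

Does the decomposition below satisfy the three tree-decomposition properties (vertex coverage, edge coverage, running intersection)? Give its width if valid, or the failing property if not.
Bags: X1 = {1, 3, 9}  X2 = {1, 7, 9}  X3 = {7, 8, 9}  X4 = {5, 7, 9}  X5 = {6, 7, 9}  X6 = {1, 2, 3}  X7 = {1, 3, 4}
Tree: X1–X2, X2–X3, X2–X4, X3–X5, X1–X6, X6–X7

Yes; width 2.

Vertex coverage: the bags together contain {1, 2, 3, 4, 5, 6, 7, 8, 9}, the full vertex set. Edge coverage: each edge of G has both endpoints in at least one bag. Running intersection: for every vertex, the bags containing it form a connected subtree. All three properties hold, so this is a valid tree decomposition of width max|bag| − 1 = 2, and hence tw(G) ≤ 2.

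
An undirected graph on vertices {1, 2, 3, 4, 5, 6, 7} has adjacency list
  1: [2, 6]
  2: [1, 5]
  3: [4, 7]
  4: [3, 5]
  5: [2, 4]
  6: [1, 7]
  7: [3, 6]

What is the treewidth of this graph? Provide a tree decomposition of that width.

Treewidth 2.
Bags: B1 = {3, 4, 7}  B2 = {4, 5, 7}  B3 = {2, 5, 7}  B4 = {1, 2, 7}  B5 = {1, 6, 7}
Tree: B1–B2, B2–B3, B3–B4, B4–B5

Each bag holds 3 vertices, so the decomposition has width 2, which upper-bounds the treewidth. Since 7–3–4–5–2–1–6–7 is a cycle in G, G is not acyclic. Forests are exactly the graphs of treewidth ≤ 1, so tw(G) ≥ 2. The upper and lower bounds meet at 2, so that is the treewidth.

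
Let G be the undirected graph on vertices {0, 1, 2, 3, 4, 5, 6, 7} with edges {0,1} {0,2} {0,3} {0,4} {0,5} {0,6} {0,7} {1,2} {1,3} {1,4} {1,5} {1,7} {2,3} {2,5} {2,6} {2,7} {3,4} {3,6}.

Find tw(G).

3

A width-3 tree decomposition is:
Bags: B1 = {0, 1, 3, 4}  B2 = {0, 1, 2, 3}  B3 = {0, 1, 2, 7}  B4 = {0, 1, 2, 5}  B5 = {0, 2, 3, 6}
Tree: B1–B2, B2–B3, B2–B4, B2–B5
The largest bag has 4 vertices, giving width 3; this decomposition certifies tw(G) ≤ 3. For the lower bound, the 4 vertices {0, 1, 2, 3} are pairwise adjacent, and any tree decomposition puts a clique entirely inside one bag — forcing width ≥ 3. The upper and lower bounds meet at 3, so that is the treewidth.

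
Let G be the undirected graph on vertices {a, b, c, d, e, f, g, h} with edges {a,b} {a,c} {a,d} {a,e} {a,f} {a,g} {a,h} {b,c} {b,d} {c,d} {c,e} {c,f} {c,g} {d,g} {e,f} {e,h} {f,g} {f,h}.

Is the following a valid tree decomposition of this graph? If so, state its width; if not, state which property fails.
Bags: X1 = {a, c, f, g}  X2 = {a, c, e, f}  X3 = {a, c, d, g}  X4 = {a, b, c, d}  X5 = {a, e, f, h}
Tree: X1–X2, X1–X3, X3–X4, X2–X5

Vertex coverage: the bags together contain {a, b, c, d, e, f, g, h}, the full vertex set. Edge coverage: each edge of G has both endpoints in at least one bag. Running intersection: for every vertex, the bags containing it form a connected subtree. All three properties hold, so this is a valid tree decomposition of width max|bag| − 1 = 3, and hence tw(G) ≤ 3.

Yes; width 3.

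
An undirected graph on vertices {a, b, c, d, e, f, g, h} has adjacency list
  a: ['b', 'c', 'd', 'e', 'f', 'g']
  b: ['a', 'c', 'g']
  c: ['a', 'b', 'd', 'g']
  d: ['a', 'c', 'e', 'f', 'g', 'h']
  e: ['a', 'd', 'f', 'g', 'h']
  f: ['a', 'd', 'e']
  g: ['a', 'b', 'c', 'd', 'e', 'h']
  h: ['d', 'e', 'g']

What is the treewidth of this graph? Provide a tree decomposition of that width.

Treewidth 3.
One such decomposition:
Bags: B1 = {a, c, d, g}  B2 = {a, d, e, g}  B3 = {a, d, e, f}  B4 = {d, e, g, h}  B5 = {a, b, c, g}
Tree: B1–B2, B2–B3, B2–B4, B1–B5

Every bag has size at most 4, so the width is 4 − 1 = 3 and tw(G) ≤ 3. On the other hand G contains the 4-clique {d, e, g, h}. A clique must lie in a single bag of any decomposition, so no decomposition can have width below 3. The upper and lower bounds meet at 3, so that is the treewidth.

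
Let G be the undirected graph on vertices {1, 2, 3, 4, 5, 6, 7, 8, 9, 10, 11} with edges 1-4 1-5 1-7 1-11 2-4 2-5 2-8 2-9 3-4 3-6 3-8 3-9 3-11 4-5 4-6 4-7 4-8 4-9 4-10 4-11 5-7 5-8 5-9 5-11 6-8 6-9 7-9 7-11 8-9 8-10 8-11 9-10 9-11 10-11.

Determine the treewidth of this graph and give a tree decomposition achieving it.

Every bag has size at most 5, so the width is 5 − 1 = 4 and tw(G) ≤ 4. Conversely, {1, 4, 5, 7, 11} is a clique of size 5, and the vertices of any clique must share a bag in every tree decomposition; so some bag has ≥ 5 vertices and tw(G) ≥ 4. Therefore the treewidth is 4.

Treewidth 4.
One optimal decomposition is:
Bags: B1 = {4, 5, 8, 9, 11}  B2 = {4, 5, 7, 9, 11}  B3 = {2, 4, 5, 8, 9}  B4 = {1, 4, 5, 7, 11}  B5 = {3, 4, 8, 9, 11}  B6 = {3, 4, 6, 8, 9}  B7 = {4, 8, 9, 10, 11}
Tree: B1–B2, B1–B3, B2–B4, B1–B5, B5–B6, B1–B7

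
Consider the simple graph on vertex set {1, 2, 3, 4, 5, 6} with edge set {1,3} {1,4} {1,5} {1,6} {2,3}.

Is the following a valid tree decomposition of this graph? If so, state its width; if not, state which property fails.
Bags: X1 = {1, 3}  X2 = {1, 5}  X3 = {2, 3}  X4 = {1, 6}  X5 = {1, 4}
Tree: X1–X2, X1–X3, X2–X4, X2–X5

Yes; width 1.

Vertex coverage: the bags together contain {1, 2, 3, 4, 5, 6}, the full vertex set. Edge coverage: each edge of G has both endpoints in at least one bag. Running intersection: for every vertex, the bags containing it form a connected subtree. All three properties hold, so this is a valid tree decomposition of width max|bag| − 1 = 1, and hence tw(G) ≤ 1.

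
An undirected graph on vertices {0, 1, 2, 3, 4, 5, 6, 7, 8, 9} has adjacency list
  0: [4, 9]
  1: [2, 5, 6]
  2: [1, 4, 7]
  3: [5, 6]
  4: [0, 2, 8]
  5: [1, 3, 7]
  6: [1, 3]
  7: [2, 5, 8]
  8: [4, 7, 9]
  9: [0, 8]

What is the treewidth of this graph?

A width-2 tree decomposition is:
Bags: B1 = {0, 8, 9}  B2 = {0, 4, 8}  B3 = {4, 7, 8}  B4 = {2, 4, 7}  B5 = {2, 5, 7}  B6 = {1, 2, 5}  B7 = {1, 3, 5}  B8 = {1, 3, 6}
Tree: B1–B2, B2–B3, B3–B4, B4–B5, B5–B6, B6–B7, B7–B8
The largest bag has 3 vertices, giving width 2; this decomposition certifies tw(G) ≤ 2. The edges 9–0–4–8–9 form a cycle, so G is not a tree and its treewidth is at least 2. Hence tw(G) = 2 exactly.

2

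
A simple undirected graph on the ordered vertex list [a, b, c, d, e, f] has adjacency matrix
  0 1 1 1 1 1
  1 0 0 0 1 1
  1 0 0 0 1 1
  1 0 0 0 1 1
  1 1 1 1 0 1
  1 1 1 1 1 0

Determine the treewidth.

3

A width-3 tree decomposition is:
Bags: B1 = {a, c, e, f}  B2 = {a, b, e, f}  B3 = {a, d, e, f}
Tree: B1–B2, B1–B3
The largest bag has 4 vertices, giving width 3; this decomposition certifies tw(G) ≤ 3. For the lower bound, the 4 vertices {a, d, e, f} are pairwise adjacent, and any tree decomposition puts a clique entirely inside one bag — forcing width ≥ 3. The upper and lower bounds meet at 3, so that is the treewidth.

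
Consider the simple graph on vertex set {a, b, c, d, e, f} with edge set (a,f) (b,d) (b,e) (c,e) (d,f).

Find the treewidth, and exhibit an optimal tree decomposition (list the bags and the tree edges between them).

Treewidth 1.
Bags: B1 = {a, f}  B2 = {d, f}  B3 = {b, d}  B4 = {b, e}  B5 = {c, e}
Tree: B1–B2, B2–B3, B3–B4, B4–B5

Every bag has size at most 2, so the width is 2 − 1 = 1 and tw(G) ≤ 1. G has an edge, so its treewidth is at least 1. The upper and lower bounds meet at 1, so that is the treewidth.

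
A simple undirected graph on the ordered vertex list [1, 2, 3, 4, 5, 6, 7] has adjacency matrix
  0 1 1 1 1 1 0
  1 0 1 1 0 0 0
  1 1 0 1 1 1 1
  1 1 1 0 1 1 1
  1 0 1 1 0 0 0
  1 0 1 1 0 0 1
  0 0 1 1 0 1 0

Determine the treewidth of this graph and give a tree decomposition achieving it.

Every bag has size at most 4, so the width is 4 − 1 = 3 and tw(G) ≤ 3. For the lower bound, the 4 vertices {1, 2, 3, 4} are pairwise adjacent, and any tree decomposition puts a clique entirely inside one bag — forcing width ≥ 3. Therefore the treewidth is 3.

Treewidth 3.
Bags: B1 = {1, 3, 4, 6}  B2 = {1, 2, 3, 4}  B3 = {1, 3, 4, 5}  B4 = {3, 4, 6, 7}
Tree: B1–B2, B2–B3, B1–B4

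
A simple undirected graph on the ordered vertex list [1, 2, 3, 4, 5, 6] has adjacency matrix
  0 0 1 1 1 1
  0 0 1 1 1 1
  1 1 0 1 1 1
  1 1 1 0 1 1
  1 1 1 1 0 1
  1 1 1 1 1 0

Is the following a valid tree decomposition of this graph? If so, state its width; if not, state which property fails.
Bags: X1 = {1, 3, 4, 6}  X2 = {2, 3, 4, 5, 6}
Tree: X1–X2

No — edge (5,1) lies in no bag.

A tree decomposition must satisfy three properties: every vertex lies in some bag; for every edge, both endpoints lie together in some bag; and for every vertex, the bags containing it form a connected subtree. Here edge (5,1) lies in no bag, so the decomposition is invalid.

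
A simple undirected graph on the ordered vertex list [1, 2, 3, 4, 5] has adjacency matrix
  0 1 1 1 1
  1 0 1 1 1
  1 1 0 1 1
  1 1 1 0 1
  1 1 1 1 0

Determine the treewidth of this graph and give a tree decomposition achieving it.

Treewidth 4.
Bags: B1 = {1, 2, 3, 4, 5}
Tree: (single bag)

With just one bag of size 5, the width is 5 − 1 = 4, so tw(G) ≤ 4. Conversely, {1, 2, 3, 4, 5} is a clique of size 5, and the vertices of any clique must share a bag in every tree decomposition; so some bag has ≥ 5 vertices and tw(G) ≥ 4. Therefore the treewidth is 4.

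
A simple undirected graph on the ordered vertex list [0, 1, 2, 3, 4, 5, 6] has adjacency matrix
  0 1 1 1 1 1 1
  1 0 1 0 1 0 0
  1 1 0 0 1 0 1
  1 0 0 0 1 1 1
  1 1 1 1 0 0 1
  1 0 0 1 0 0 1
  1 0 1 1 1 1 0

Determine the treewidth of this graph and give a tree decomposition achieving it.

Each bag holds 4 vertices, so the decomposition has width 3, which upper-bounds the treewidth. On the other hand G contains the 4-clique {0, 1, 2, 4}. A clique must lie in a single bag of any decomposition, so no decomposition can have width below 3. Hence tw(G) = 3 exactly.

Treewidth 3.
One optimal decomposition is:
Bags: B1 = {0, 2, 4, 6}  B2 = {0, 3, 4, 6}  B3 = {0, 1, 2, 4}  B4 = {0, 3, 5, 6}
Tree: B1–B2, B1–B3, B2–B4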